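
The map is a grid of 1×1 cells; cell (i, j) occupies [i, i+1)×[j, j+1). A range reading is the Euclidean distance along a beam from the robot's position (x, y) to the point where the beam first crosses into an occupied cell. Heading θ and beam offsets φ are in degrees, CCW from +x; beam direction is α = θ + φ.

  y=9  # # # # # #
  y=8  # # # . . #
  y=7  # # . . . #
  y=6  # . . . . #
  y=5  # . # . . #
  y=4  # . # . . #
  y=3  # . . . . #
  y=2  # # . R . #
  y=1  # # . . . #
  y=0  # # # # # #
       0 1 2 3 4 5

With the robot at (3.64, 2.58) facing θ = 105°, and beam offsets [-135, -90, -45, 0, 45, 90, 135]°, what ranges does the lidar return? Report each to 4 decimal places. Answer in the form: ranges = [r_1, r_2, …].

ranges = [1.5704, 1.4080, 2.7200, 2.4728, 3.0484, 1.6979, 1.8244]

beam 1: φ=-135°, α=330°
  dir = (cos 330°, sin 330°) = (0.8660, -0.5000); from cell (3,2)
  next x-line at t=0.4157, next y-line at t=1.1600; Δt_x=1.1547, Δt_y=2.0000
    x: enter (4,2) at t=0.4157
    y: enter (4,1) at t=1.1600
    x: enter (5,1) at t=1.5704 ← occupied
  → r_1 = 1.5704
beam 2: φ=-90°, α=15°
  dir = (cos 15°, sin 15°) = (0.9659, 0.2588); from cell (3,2)
  next x-line at t=0.3727, next y-line at t=1.6228; Δt_x=1.0353, Δt_y=3.8637
    x: enter (4,2) at t=0.3727
    x: enter (5,2) at t=1.4080 ← occupied
  → r_2 = 1.4080
beam 3: φ=-45°, α=60°
  dir = (cos 60°, sin 60°) = (0.5000, 0.8660); from cell (3,2)
  next x-line at t=0.7200, next y-line at t=0.4850; Δt_x=2.0000, Δt_y=1.1547
    y: enter (3,3) at t=0.4850
    x: enter (4,3) at t=0.7200
    y: enter (4,4) at t=1.6397
    x: enter (5,4) at t=2.7200 ← occupied
  → r_3 = 2.7200
beam 4: φ=0°, α=105°
  dir = (cos 105°, sin 105°) = (-0.2588, 0.9659); from cell (3,2)
  next x-line at t=2.4728, next y-line at t=0.4348; Δt_x=3.8637, Δt_y=1.0353
    y: enter (3,3) at t=0.4348
    y: enter (3,4) at t=1.4701
    x: enter (2,4) at t=2.4728 ← occupied
  → r_4 = 2.4728
beam 5: φ=45°, α=150°
  dir = (cos 150°, sin 150°) = (-0.8660, 0.5000); from cell (3,2)
  next x-line at t=0.7390, next y-line at t=0.8400; Δt_x=1.1547, Δt_y=2.0000
    x: enter (2,2) at t=0.7390
    y: enter (2,3) at t=0.8400
    x: enter (1,3) at t=1.8937
    y: enter (1,4) at t=2.8400
    x: enter (0,4) at t=3.0484 ← occupied
  → r_5 = 3.0484
beam 6: φ=90°, α=195°
  dir = (cos 195°, sin 195°) = (-0.9659, -0.2588); from cell (3,2)
  next x-line at t=0.6626, next y-line at t=2.2409; Δt_x=1.0353, Δt_y=3.8637
    x: enter (2,2) at t=0.6626
    x: enter (1,2) at t=1.6979 ← occupied
  → r_6 = 1.6979
beam 7: φ=135°, α=240°
  dir = (cos 240°, sin 240°) = (-0.5000, -0.8660); from cell (3,2)
  next x-line at t=1.2800, next y-line at t=0.6697; Δt_x=2.0000, Δt_y=1.1547
    y: enter (3,1) at t=0.6697
    x: enter (2,1) at t=1.2800
    y: enter (2,0) at t=1.8244 ← occupied
  → r_7 = 1.8244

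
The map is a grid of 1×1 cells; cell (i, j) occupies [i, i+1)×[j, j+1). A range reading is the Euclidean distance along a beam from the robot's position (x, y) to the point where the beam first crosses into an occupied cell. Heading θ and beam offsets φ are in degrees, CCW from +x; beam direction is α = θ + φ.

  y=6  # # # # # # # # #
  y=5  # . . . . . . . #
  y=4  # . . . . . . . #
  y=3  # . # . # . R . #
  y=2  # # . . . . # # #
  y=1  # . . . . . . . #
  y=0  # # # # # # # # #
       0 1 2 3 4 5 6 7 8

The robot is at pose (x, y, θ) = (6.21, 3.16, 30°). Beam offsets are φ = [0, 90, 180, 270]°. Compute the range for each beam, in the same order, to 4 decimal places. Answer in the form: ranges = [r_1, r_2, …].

ranges = [2.0669, 3.2793, 4.3200, 0.1848]

beam 1: φ=0°, α=30°
  d=(0.8660,0.5000)  start (6,3)  tX=0.9122 tY=1.6800  stride 1/|dx|=1.1547 1/|dy|=2.0000
    cross x-line → (7,3), t=0.9122
    cross y-line → (7,4), t=1.6800
    cross x-line → (8,4), t=2.0669 (wall)
  → r_1 = 2.0669
beam 2: φ=90°, α=120°
  d=(-0.5000,0.8660)  start (6,3)  tX=0.4200 tY=0.9699  stride 1/|dx|=2.0000 1/|dy|=1.1547
    cross x-line → (5,3), t=0.4200
    cross y-line → (5,4), t=0.9699
    cross y-line → (5,5), t=2.1246
    cross x-line → (4,5), t=2.4200
    cross y-line → (4,6), t=3.2793 (wall)
  → r_2 = 3.2793
beam 3: φ=180°, α=210°
  d=(-0.8660,-0.5000)  start (6,3)  tX=0.2425 tY=0.3200  stride 1/|dx|=1.1547 1/|dy|=2.0000
    cross x-line → (5,3), t=0.2425
    cross y-line → (5,2), t=0.3200
    cross x-line → (4,2), t=1.3972
    cross y-line → (4,1), t=2.3200
    cross x-line → (3,1), t=2.5519
    cross x-line → (2,1), t=3.7066
    cross y-line → (2,0), t=4.3200 (wall)
  → r_3 = 4.3200
beam 4: φ=270°, α=300°
  d=(0.5000,-0.8660)  start (6,3)  tX=1.5800 tY=0.1848  stride 1/|dx|=2.0000 1/|dy|=1.1547
    cross y-line → (6,2), t=0.1848 (wall)
  → r_4 = 0.1848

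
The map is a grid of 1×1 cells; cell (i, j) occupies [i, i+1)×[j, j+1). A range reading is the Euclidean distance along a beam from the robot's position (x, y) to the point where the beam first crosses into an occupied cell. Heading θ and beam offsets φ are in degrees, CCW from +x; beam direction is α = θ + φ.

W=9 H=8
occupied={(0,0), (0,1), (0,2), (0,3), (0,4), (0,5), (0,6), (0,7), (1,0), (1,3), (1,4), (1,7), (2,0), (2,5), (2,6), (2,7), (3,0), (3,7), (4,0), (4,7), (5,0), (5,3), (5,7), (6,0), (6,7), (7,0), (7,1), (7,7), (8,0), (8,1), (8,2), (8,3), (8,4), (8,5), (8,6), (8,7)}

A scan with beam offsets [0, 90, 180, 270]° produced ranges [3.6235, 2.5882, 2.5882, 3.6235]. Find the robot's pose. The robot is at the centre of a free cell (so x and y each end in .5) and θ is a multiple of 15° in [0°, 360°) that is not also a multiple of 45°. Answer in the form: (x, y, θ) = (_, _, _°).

(x, y, θ) = (4.5, 4.5, 15°)

Enumerate (i+0.5, j+0.5, θ) over the 36 free cells and 16 admissible headings. For each, cast all 4 beams and compare to the given ranges.
  (2.5, 2.5, 285°): beam 1 = 1.5529 ≠ 3.6235 ✗
  (3.5, 4.5, 60°): beam 1 = 2.8868 ≠ 3.6235 ✗
  (5.5, 2.5, 30°): beam 1 = 2.8868 ≠ 3.6235 ✗
  …
  (4.5, 4.5, 15°): r_1=3.6235, r_2=2.5882, r_3=2.5882, r_4=3.6235 — all match ✓
No second candidate reproduces the full scan.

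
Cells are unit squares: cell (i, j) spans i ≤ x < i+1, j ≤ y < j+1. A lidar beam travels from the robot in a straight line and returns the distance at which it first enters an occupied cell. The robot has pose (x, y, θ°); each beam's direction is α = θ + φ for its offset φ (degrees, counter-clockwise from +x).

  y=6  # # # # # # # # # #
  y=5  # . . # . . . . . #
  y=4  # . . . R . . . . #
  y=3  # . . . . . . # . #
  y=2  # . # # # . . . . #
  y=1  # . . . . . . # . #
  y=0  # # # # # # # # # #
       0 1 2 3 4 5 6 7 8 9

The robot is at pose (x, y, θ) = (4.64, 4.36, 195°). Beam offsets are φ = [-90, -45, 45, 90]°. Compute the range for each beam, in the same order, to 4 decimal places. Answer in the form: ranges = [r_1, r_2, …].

beam 1: φ=-90°, α=105°
  d=(-0.2588,0.9659)  start (4,4)  tX=2.4728 tY=0.6626  stride 1/|dx|=3.8637 1/|dy|=1.0353
    cross y-line → (4,5), t=0.6626
    cross y-line → (4,6), t=1.6979 (wall)
  → r_1 = 1.6979
beam 2: φ=-45°, α=150°
  d=(-0.8660,0.5000)  start (4,4)  tX=0.7390 tY=1.2800  stride 1/|dx|=1.1547 1/|dy|=2.0000
    cross x-line → (3,4), t=0.7390
    cross y-line → (3,5), t=1.2800 (wall)
  → r_2 = 1.2800
beam 3: φ=45°, α=240°
  d=(-0.5000,-0.8660)  start (4,4)  tX=1.2800 tY=0.4157  stride 1/|dx|=2.0000 1/|dy|=1.1547
    cross y-line → (4,3), t=0.4157
    cross x-line → (3,3), t=1.2800
    cross y-line → (3,2), t=1.5704 (wall)
  → r_3 = 1.5704
beam 4: φ=90°, α=285°
  d=(0.2588,-0.9659)  start (4,4)  tX=1.3909 tY=0.3727  stride 1/|dx|=3.8637 1/|dy|=1.0353
    cross y-line → (4,3), t=0.3727
    cross x-line → (5,3), t=1.3909
    cross y-line → (5,2), t=1.4080
    cross y-line → (5,1), t=2.4433
    cross y-line → (5,0), t=3.4785 (wall)
  → r_4 = 3.4785

ranges = [1.6979, 1.2800, 1.5704, 3.4785]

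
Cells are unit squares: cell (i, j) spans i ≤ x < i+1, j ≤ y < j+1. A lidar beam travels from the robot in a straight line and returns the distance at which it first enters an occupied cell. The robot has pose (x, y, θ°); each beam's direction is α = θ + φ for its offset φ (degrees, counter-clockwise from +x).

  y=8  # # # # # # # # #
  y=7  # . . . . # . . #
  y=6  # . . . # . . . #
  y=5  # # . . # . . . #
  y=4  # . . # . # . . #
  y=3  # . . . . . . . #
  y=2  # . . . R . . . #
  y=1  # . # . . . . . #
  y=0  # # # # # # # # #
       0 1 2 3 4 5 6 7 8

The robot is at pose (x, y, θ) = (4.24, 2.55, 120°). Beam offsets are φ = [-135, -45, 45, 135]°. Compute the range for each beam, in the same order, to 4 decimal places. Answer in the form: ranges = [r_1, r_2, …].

ranges = [3.8926, 2.5364, 3.3543, 1.6047]

beam 1: φ=-135°, α=345°
  cosα=0.9659 sinα=-0.2588 | (4,2) | tMaxX 0.7868 tMaxY 2.1250 | tΔX 1.0353 tΔY 3.8637
    t=0.7868 [x] (5,2)
    t=1.8221 [x] (6,2)
    t=2.1250 [y] (6,1)
    t=2.8574 [x] (7,1)
    t=3.8926 [x] (8,1) — stop
  → r_1 = 3.8926
beam 2: φ=-45°, α=75°
  cosα=0.2588 sinα=0.9659 | (4,2) | tMaxX 2.9364 tMaxY 0.4659 | tΔX 3.8637 tΔY 1.0353
    t=0.4659 [y] (4,3)
    t=1.5012 [y] (4,4)
    t=2.5364 [y] (4,5) — stop
  → r_2 = 2.5364
beam 3: φ=45°, α=165°
  cosα=-0.9659 sinα=0.2588 | (4,2) | tMaxX 0.2485 tMaxY 1.7387 | tΔX 1.0353 tΔY 3.8637
    t=0.2485 [x] (3,2)
    t=1.2837 [x] (2,2)
    t=1.7387 [y] (2,3)
    t=2.3190 [x] (1,3)
    t=3.3543 [x] (0,3) — stop
  → r_3 = 3.3543
beam 4: φ=135°, α=255°
  cosα=-0.2588 sinα=-0.9659 | (4,2) | tMaxX 0.9273 tMaxY 0.5694 | tΔX 3.8637 tΔY 1.0353
    t=0.5694 [y] (4,1)
    t=0.9273 [x] (3,1)
    t=1.6047 [y] (3,0) — stop
  → r_4 = 1.6047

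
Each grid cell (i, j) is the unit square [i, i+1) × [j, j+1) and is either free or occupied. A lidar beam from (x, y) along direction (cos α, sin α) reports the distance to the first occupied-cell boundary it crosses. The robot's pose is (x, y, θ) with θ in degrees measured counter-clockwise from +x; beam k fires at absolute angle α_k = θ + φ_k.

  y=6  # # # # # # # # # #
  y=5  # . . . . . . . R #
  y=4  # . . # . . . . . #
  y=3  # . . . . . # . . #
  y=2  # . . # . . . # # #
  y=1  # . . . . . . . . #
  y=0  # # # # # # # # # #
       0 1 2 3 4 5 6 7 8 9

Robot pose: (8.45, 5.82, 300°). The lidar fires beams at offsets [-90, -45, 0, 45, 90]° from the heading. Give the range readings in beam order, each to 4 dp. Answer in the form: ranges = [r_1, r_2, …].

ranges = [5.6400, 2.9195, 1.1000, 0.5694, 0.3600]

beam 1: φ=-90°, α=210°
  direction (-0.8660, -0.5000); cell (8,5); t to first gridline: x 0.5196, y 1.6400 (then +1.1547 / +2.0000)
    (7,5) via x @ 0.5196
    (7,4) via y @ 1.6400
    (6,4) via x @ 1.6743
    (5,4) via x @ 2.8290
    (5,3) via y @ 3.6400
    (4,3) via x @ 3.9837
    (3,3) via x @ 5.1384
    (3,2) via y @ 5.6400  # hit
  → r_1 = 5.6400
beam 2: φ=-45°, α=255°
  direction (-0.2588, -0.9659); cell (8,5); t to first gridline: x 1.7387, y 0.8489 (then +3.8637 / +1.0353)
    (8,4) via y @ 0.8489
    (7,4) via x @ 1.7387
    (7,3) via y @ 1.8842
    (7,2) via y @ 2.9195  # hit
  → r_2 = 2.9195
beam 3: φ=0°, α=300°
  direction (0.5000, -0.8660); cell (8,5); t to first gridline: x 1.1000, y 0.9469 (then +2.0000 / +1.1547)
    (8,4) via y @ 0.9469
    (9,4) via x @ 1.1000  # hit
  → r_3 = 1.1000
beam 4: φ=45°, α=345°
  direction (0.9659, -0.2588); cell (8,5); t to first gridline: x 0.5694, y 3.1682 (then +1.0353 / +3.8637)
    (9,5) via x @ 0.5694  # hit
  → r_4 = 0.5694
beam 5: φ=90°, α=30°
  direction (0.8660, 0.5000); cell (8,5); t to first gridline: x 0.6351, y 0.3600 (then +1.1547 / +2.0000)
    (8,6) via y @ 0.3600  # hit
  → r_5 = 0.3600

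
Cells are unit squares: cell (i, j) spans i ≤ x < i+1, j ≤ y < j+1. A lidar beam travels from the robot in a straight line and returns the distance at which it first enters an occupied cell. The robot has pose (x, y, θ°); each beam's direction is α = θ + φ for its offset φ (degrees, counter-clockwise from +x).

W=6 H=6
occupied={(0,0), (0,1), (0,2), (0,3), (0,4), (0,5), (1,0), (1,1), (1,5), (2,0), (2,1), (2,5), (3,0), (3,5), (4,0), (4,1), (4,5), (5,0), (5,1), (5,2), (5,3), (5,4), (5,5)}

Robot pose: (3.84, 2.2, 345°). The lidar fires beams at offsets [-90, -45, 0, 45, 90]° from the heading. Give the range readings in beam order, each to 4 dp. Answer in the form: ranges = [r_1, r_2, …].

beam 1: φ=-90°, α=255°
  cosα=-0.2588 sinα=-0.9659 | (3,2) | tMaxX 3.2455 tMaxY 0.2071 | tΔX 3.8637 tΔY 1.0353
    t=0.2071 [y] (3,1)
    t=1.2423 [y] (3,0) — stop
  → r_1 = 1.2423
beam 2: φ=-45°, α=300°
  cosα=0.5000 sinα=-0.8660 | (3,2) | tMaxX 0.3200 tMaxY 0.2309 | tΔX 2.0000 tΔY 1.1547
    t=0.2309 [y] (3,1)
    t=0.3200 [x] (4,1) — stop
  → r_2 = 0.3200
beam 3: φ=0°, α=345°
  cosα=0.9659 sinα=-0.2588 | (3,2) | tMaxX 0.1656 tMaxY 0.7727 | tΔX 1.0353 tΔY 3.8637
    t=0.1656 [x] (4,2)
    t=0.7727 [y] (4,1) — stop
  → r_3 = 0.7727
beam 4: φ=45°, α=30°
  cosα=0.8660 sinα=0.5000 | (3,2) | tMaxX 0.1848 tMaxY 1.6000 | tΔX 1.1547 tΔY 2.0000
    t=0.1848 [x] (4,2)
    t=1.3395 [x] (5,2) — stop
  → r_4 = 1.3395
beam 5: φ=90°, α=75°
  cosα=0.2588 sinα=0.9659 | (3,2) | tMaxX 0.6182 tMaxY 0.8282 | tΔX 3.8637 tΔY 1.0353
    t=0.6182 [x] (4,2)
    t=0.8282 [y] (4,3)
    t=1.8635 [y] (4,4)
    t=2.8988 [y] (4,5) — stop
  → r_5 = 2.8988

ranges = [1.2423, 0.3200, 0.7727, 1.3395, 2.8988]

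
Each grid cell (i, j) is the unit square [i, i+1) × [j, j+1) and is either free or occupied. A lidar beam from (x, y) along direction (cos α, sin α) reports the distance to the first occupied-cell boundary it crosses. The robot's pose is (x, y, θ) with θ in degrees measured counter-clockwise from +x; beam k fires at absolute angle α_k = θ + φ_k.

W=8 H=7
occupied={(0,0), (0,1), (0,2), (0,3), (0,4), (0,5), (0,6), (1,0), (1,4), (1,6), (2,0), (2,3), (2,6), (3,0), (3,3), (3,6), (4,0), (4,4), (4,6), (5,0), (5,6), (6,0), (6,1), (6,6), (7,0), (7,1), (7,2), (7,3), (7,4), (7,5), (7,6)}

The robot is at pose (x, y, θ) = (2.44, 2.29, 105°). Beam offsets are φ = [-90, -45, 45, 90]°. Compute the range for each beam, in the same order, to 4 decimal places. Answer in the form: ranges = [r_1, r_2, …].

beam 1: φ=-90°, α=15°
  dir = (cos 15°, sin 15°) = (0.9659, 0.2588); from cell (2,2)
  next x-line at t=0.5798, next y-line at t=2.7432; Δt_x=1.0353, Δt_y=3.8637
    x: enter (3,2) at t=0.5798
    x: enter (4,2) at t=1.6150
    x: enter (5,2) at t=2.6503
    y: enter (5,3) at t=2.7432
    x: enter (6,3) at t=3.6856
    x: enter (7,3) at t=4.7209 ← occupied
  → r_1 = 4.7209
beam 2: φ=-45°, α=60°
  dir = (cos 60°, sin 60°) = (0.5000, 0.8660); from cell (2,2)
  next x-line at t=1.1200, next y-line at t=0.8198; Δt_x=2.0000, Δt_y=1.1547
    y: enter (2,3) at t=0.8198 ← occupied
  → r_2 = 0.8198
beam 3: φ=45°, α=150°
  dir = (cos 150°, sin 150°) = (-0.8660, 0.5000); from cell (2,2)
  next x-line at t=0.5081, next y-line at t=1.4200; Δt_x=1.1547, Δt_y=2.0000
    x: enter (1,2) at t=0.5081
    y: enter (1,3) at t=1.4200
    x: enter (0,3) at t=1.6628 ← occupied
  → r_3 = 1.6628
beam 4: φ=90°, α=195°
  dir = (cos 195°, sin 195°) = (-0.9659, -0.2588); from cell (2,2)
  next x-line at t=0.4555, next y-line at t=1.1205; Δt_x=1.0353, Δt_y=3.8637
    x: enter (1,2) at t=0.4555
    y: enter (1,1) at t=1.1205
    x: enter (0,1) at t=1.4908 ← occupied
  → r_4 = 1.4908

ranges = [4.7209, 0.8198, 1.6628, 1.4908]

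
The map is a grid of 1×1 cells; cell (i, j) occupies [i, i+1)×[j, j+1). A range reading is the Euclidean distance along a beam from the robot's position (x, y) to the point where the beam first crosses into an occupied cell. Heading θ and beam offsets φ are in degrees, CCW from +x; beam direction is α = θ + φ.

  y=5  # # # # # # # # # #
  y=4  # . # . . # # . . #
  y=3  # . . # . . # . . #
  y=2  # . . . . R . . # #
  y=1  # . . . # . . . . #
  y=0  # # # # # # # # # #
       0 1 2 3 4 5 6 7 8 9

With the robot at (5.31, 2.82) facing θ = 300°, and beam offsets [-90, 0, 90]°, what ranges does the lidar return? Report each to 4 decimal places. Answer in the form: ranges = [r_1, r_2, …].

beam 1: φ=-90°, α=210°
  cosα=-0.8660 sinα=-0.5000 | (5,2) | tMaxX 0.3580 tMaxY 1.6400 | tΔX 1.1547 tΔY 2.0000
    t=0.3580 [x] (4,2)
    t=1.5127 [x] (3,2)
    t=1.6400 [y] (3,1)
    t=2.6674 [x] (2,1)
    t=3.6400 [y] (2,0) — stop
  → r_1 = 3.6400
beam 2: φ=0°, α=300°
  cosα=0.5000 sinα=-0.8660 | (5,2) | tMaxX 1.3800 tMaxY 0.9469 | tΔX 2.0000 tΔY 1.1547
    t=0.9469 [y] (5,1)
    t=1.3800 [x] (6,1)
    t=2.1016 [y] (6,0) — stop
  → r_2 = 2.1016
beam 3: φ=90°, α=30°
  cosα=0.8660 sinα=0.5000 | (5,2) | tMaxX 0.7967 tMaxY 0.3600 | tΔX 1.1547 tΔY 2.0000
    t=0.3600 [y] (5,3)
    t=0.7967 [x] (6,3) — stop
  → r_3 = 0.7967

ranges = [3.6400, 2.1016, 0.7967]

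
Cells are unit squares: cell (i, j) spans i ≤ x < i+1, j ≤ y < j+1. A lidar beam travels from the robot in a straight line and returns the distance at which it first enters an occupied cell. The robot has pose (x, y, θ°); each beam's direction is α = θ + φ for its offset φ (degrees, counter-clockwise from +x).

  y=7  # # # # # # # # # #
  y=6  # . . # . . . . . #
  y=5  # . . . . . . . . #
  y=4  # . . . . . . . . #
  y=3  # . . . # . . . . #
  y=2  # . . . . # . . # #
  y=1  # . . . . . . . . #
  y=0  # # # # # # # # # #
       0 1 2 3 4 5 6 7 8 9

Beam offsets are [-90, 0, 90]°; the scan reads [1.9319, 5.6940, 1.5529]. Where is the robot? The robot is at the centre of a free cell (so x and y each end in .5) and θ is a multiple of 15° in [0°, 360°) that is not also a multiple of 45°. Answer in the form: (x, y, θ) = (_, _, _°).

The pose lattice has 44·16 = 704 candidates. Test each by forward raycasting.
  (6.5, 2.5, 75°): beam 1 = 1.5529 ≠ 1.9319 ✗
  (6.5, 4.5, 150°): beam 1 = 2.8868 ≠ 1.9319 ✗
  (8.5, 1.5, 240°): beam 1 = 2.8868 ≠ 1.9319 ✗
  (1.5, 3.5, 75°): beam 1 = 3.6235 ≠ 1.9319 ✗
  …
  (7.5, 6.5, 255°): r_1=1.9319, r_2=5.6940, r_3=1.5529 — all match ✓
Only this pose fits every beam.

(x, y, θ) = (7.5, 6.5, 255°)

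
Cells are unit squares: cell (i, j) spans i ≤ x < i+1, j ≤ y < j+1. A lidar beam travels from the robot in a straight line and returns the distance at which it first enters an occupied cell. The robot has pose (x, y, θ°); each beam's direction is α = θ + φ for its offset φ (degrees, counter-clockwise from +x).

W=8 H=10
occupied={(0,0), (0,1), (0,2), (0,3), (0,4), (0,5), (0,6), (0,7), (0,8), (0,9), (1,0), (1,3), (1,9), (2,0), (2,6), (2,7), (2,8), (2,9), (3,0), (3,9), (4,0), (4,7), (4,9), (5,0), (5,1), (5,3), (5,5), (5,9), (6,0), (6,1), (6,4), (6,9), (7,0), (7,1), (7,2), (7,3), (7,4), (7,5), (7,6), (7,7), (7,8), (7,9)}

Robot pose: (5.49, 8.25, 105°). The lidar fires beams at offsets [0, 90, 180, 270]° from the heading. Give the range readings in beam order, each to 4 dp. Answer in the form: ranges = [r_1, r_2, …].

beam 1: φ=0°, α=105°
  direction (-0.2588, 0.9659); cell (5,8); t to first gridline: x 1.8932, y 0.7765 (then +3.8637 / +1.0353)
    (5,9) via y @ 0.7765  # hit
  → r_1 = 0.7765
beam 2: φ=90°, α=195°
  direction (-0.9659, -0.2588); cell (5,8); t to first gridline: x 0.5073, y 0.9659 (then +1.0353 / +3.8637)
    (4,8) via x @ 0.5073
    (4,7) via y @ 0.9659  # hit
  → r_2 = 0.9659
beam 3: φ=180°, α=285°
  direction (0.2588, -0.9659); cell (5,8); t to first gridline: x 1.9705, y 0.2588 (then +3.8637 / +1.0353)
    (5,7) via y @ 0.2588
    (5,6) via y @ 1.2941
    (6,6) via x @ 1.9705
    (6,5) via y @ 2.3294
    (6,4) via y @ 3.3646  # hit
  → r_3 = 3.3646
beam 4: φ=270°, α=15°
  direction (0.9659, 0.2588); cell (5,8); t to first gridline: x 0.5280, y 2.8978 (then +1.0353 / +3.8637)
    (6,8) via x @ 0.5280
    (7,8) via x @ 1.5633  # hit
  → r_4 = 1.5633

ranges = [0.7765, 0.9659, 3.3646, 1.5633]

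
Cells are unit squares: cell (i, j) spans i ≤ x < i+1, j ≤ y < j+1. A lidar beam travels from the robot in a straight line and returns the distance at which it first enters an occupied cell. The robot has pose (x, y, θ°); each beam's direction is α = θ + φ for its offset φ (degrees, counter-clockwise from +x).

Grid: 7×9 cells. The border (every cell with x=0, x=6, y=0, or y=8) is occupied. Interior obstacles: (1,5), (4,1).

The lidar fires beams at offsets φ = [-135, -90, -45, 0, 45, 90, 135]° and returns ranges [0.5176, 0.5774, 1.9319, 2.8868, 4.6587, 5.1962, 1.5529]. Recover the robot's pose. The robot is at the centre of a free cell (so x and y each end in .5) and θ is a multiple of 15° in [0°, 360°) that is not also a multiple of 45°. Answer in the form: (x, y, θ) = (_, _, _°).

(x, y, θ) = (1.5, 3.5, 300°)

Candidates: 33 free-cell centres × 16 headings = 528 poses. Raycast each; keep the one whose scan matches to 4 dp.
  (2.5, 4.5, 60°): beam 1 = 3.6235 ≠ 0.5176 ✗
  (5.5, 1.5, 240°): beam 1 = 6.7293 ≠ 0.5176 ✗
  (2.5, 1.5, 255°): beam 1 = 3.0000 ≠ 0.5176 ✗
  …
  (1.5, 3.5, 300°): r_1=0.5176, r_2=0.5774, r_3=1.9319, r_4=2.8868, r_5=4.6587, r_6=5.1962, r_7=1.5529 — all match ✓
No second candidate reproduces the full scan.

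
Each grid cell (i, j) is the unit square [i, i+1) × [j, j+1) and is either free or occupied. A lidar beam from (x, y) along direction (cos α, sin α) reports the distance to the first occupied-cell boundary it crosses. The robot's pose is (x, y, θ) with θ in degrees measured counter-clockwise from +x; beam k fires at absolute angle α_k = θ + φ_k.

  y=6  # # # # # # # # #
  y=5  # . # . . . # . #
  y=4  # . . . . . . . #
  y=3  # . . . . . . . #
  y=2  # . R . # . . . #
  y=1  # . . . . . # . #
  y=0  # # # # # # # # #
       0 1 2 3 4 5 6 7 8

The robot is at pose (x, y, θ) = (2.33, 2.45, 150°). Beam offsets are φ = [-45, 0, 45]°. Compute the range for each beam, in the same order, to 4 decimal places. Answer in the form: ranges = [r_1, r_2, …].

ranges = [3.6752, 1.5358, 1.3769]

beam 1: φ=-45°, α=105°
  cosα=-0.2588 sinα=0.9659 | (2,2) | tMaxX 1.2750 tMaxY 0.5694 | tΔX 3.8637 tΔY 1.0353
    t=0.5694 [y] (2,3)
    t=1.2750 [x] (1,3)
    t=1.6047 [y] (1,4)
    t=2.6400 [y] (1,5)
    t=3.6752 [y] (1,6) — stop
  → r_1 = 3.6752
beam 2: φ=0°, α=150°
  cosα=-0.8660 sinα=0.5000 | (2,2) | tMaxX 0.3811 tMaxY 1.1000 | tΔX 1.1547 tΔY 2.0000
    t=0.3811 [x] (1,2)
    t=1.1000 [y] (1,3)
    t=1.5358 [x] (0,3) — stop
  → r_2 = 1.5358
beam 3: φ=45°, α=195°
  cosα=-0.9659 sinα=-0.2588 | (2,2) | tMaxX 0.3416 tMaxY 1.7387 | tΔX 1.0353 tΔY 3.8637
    t=0.3416 [x] (1,2)
    t=1.3769 [x] (0,2) — stop
  → r_3 = 1.3769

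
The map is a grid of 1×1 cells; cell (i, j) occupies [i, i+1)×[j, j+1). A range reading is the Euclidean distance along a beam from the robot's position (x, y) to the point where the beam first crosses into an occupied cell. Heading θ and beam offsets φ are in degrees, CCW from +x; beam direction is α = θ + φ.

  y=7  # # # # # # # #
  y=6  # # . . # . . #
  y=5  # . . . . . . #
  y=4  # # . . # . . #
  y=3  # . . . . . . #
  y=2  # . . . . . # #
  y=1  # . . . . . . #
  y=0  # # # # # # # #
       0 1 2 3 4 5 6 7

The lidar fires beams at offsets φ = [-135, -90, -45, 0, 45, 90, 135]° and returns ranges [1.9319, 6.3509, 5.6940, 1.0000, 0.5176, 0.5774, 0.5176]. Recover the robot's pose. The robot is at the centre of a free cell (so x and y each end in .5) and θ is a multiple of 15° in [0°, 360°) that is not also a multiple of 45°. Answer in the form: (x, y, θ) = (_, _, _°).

(x, y, θ) = (1.5, 1.5, 120°)

The pose lattice has 31·16 = 496 candidates. Test each by forward raycasting.
  (5.5, 1.5, 105°): beam 1 = 1.0000 ≠ 1.9319 ✗
  (5.5, 2.5, 60°): beam 1 = 1.5529 ≠ 1.9319 ✗
  (1.5, 1.5, 255°): beam 1 = 1.0000 ≠ 1.9319 ✗
  (2.5, 2.5, 300°): beam 1 = 1.5529 ≠ 1.9319 ✗
  (2.5, 6.5, 345°): beam 1 = 0.5774 ≠ 1.9319 ✗
  …
  (1.5, 1.5, 120°): r_1=1.9319, r_2=6.3509, r_3=5.6940, r_4=1.0000, r_5=0.5176, r_6=0.5774, r_7=0.5176 — all match ✓
No second candidate reproduces the full scan.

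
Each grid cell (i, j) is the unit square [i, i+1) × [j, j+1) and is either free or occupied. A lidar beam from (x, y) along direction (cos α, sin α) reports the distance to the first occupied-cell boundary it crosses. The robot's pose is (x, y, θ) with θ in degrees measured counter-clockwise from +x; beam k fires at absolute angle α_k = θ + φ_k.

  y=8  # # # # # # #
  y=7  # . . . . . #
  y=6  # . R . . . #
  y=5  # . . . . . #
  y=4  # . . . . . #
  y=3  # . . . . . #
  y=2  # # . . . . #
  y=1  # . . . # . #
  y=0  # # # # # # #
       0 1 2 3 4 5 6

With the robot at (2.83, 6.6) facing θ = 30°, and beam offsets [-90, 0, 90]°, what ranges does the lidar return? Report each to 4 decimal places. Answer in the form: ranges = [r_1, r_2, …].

ranges = [6.3400, 2.8000, 1.6166]

beam 1: φ=-90°, α=300°
  direction (0.5000, -0.8660); cell (2,6); t to first gridline: x 0.3400, y 0.6928 (then +2.0000 / +1.1547)
    (3,6) via x @ 0.3400
    (3,5) via y @ 0.6928
    (3,4) via y @ 1.8475
    (4,4) via x @ 2.3400
    (4,3) via y @ 3.0022
    (4,2) via y @ 4.1569
    (5,2) via x @ 4.3400
    (5,1) via y @ 5.3116
    (6,1) via x @ 6.3400  # hit
  → r_1 = 6.3400
beam 2: φ=0°, α=30°
  direction (0.8660, 0.5000); cell (2,6); t to first gridline: x 0.1963, y 0.8000 (then +1.1547 / +2.0000)
    (3,6) via x @ 0.1963
    (3,7) via y @ 0.8000
    (4,7) via x @ 1.3510
    (5,7) via x @ 2.5057
    (5,8) via y @ 2.8000  # hit
  → r_2 = 2.8000
beam 3: φ=90°, α=120°
  direction (-0.5000, 0.8660); cell (2,6); t to first gridline: x 1.6600, y 0.4619 (then +2.0000 / +1.1547)
    (2,7) via y @ 0.4619
    (2,8) via y @ 1.6166  # hit
  → r_3 = 1.6166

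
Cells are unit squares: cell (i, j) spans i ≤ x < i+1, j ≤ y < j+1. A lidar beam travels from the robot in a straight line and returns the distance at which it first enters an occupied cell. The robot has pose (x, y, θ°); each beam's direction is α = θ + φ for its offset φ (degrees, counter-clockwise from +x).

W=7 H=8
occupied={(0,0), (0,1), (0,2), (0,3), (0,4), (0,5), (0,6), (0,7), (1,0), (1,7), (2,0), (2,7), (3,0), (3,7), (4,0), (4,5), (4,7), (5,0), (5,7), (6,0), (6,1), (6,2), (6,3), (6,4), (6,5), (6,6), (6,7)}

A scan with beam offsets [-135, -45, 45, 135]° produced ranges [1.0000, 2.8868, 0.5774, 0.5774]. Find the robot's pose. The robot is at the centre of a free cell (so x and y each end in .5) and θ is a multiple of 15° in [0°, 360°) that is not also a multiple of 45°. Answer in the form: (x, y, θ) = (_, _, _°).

The pose lattice has 29·16 = 464 candidates. Test each by forward raycasting.
  (5.5, 4.5, 345°): beam 1 = 5.1962 ≠ 1.0000 ✗
  (2.5, 4.5, 150°): beam 1 = 1.9319 ≠ 1.0000 ✗
  (3.5, 3.5, 105°): beam 1 = 2.8868 ≠ 1.0000 ✗
  …
  (1.5, 6.5, 15°): r_1=1.0000, r_2=2.8868, r_3=0.5774, r_4=0.5774 — all match ✓
Only this pose fits every beam.

(x, y, θ) = (1.5, 6.5, 15°)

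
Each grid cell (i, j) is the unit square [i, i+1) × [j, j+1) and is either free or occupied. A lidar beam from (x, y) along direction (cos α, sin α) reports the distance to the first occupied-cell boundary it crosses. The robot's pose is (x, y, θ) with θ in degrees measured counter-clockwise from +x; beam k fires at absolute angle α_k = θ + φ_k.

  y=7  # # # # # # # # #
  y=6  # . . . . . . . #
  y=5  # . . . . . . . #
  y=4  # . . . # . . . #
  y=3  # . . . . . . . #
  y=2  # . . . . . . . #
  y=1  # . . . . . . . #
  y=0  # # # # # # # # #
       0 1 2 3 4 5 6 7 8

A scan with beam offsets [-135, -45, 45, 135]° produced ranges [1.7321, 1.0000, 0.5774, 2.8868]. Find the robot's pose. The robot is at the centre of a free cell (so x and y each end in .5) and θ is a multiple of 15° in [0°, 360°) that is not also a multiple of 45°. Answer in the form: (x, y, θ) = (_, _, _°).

Enumerate (i+0.5, j+0.5, θ) over the 41 free cells and 16 admissible headings. For each, cast all 4 beams and compare to the given ranges.
  (7.5, 3.5, 75°): beam 1 = 1.0000 ≠ 1.7321 ✗
  (7.5, 1.5, 330°): beam 1 = 1.9319 ≠ 1.7321 ✗
  (1.5, 1.5, 285°): beam 1 = 0.5774 ≠ 1.7321 ✗
  …
  (3.5, 6.5, 75°): r_1=1.7321, r_2=1.0000, r_3=0.5774, r_4=2.8868 — all match ✓
Unique over the lattice → pose = (3.5, 6.5, 75°).

(x, y, θ) = (3.5, 6.5, 75°)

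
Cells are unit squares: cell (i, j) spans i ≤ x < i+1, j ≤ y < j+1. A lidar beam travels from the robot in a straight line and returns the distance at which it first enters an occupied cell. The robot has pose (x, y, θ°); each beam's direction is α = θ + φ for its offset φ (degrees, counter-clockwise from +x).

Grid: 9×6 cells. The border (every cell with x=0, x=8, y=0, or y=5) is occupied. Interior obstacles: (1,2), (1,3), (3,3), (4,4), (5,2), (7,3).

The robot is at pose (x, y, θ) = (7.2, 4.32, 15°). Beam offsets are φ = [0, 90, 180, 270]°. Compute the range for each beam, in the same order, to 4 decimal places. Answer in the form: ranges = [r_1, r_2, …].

ranges = [0.8282, 0.7040, 3.3129, 0.3313]

beam 1: φ=0°, α=15°
  dir = (cos 15°, sin 15°) = (0.9659, 0.2588); from cell (7,4)
  next x-line at t=0.8282, next y-line at t=2.6273; Δt_x=1.0353, Δt_y=3.8637
    x: enter (8,4) at t=0.8282 ← occupied
  → r_1 = 0.8282
beam 2: φ=90°, α=105°
  dir = (cos 105°, sin 105°) = (-0.2588, 0.9659); from cell (7,4)
  next x-line at t=0.7727, next y-line at t=0.7040; Δt_x=3.8637, Δt_y=1.0353
    y: enter (7,5) at t=0.7040 ← occupied
  → r_2 = 0.7040
beam 3: φ=180°, α=195°
  dir = (cos 195°, sin 195°) = (-0.9659, -0.2588); from cell (7,4)
  next x-line at t=0.2071, next y-line at t=1.2364; Δt_x=1.0353, Δt_y=3.8637
    x: enter (6,4) at t=0.2071
    y: enter (6,3) at t=1.2364
    x: enter (5,3) at t=1.2423
    x: enter (4,3) at t=2.2776
    x: enter (3,3) at t=3.3129 ← occupied
  → r_3 = 3.3129
beam 4: φ=270°, α=285°
  dir = (cos 285°, sin 285°) = (0.2588, -0.9659); from cell (7,4)
  next x-line at t=3.0910, next y-line at t=0.3313; Δt_x=3.8637, Δt_y=1.0353
    y: enter (7,3) at t=0.3313 ← occupied
  → r_4 = 0.3313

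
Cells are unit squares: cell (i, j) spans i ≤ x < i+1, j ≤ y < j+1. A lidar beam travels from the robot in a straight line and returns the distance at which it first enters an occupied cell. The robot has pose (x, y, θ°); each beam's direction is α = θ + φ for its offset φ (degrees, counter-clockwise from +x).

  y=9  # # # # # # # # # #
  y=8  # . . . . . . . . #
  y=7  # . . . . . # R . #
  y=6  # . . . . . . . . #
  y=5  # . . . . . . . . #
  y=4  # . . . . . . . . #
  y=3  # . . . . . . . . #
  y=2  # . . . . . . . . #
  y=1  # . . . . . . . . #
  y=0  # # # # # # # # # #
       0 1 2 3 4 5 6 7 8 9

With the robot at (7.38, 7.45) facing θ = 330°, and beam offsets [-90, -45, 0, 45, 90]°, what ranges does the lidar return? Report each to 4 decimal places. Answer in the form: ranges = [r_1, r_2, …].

ranges = [7.4478, 6.2592, 1.8706, 1.6771, 1.7898]

beam 1: φ=-90°, α=240°
  dir = (cos 240°, sin 240°) = (-0.5000, -0.8660); from cell (7,7)
  next x-line at t=0.7600, next y-line at t=0.5196; Δt_x=2.0000, Δt_y=1.1547
    y: enter (7,6) at t=0.5196
    x: enter (6,6) at t=0.7600
    y: enter (6,5) at t=1.6743
    x: enter (5,5) at t=2.7600
    y: enter (5,4) at t=2.8290
    y: enter (5,3) at t=3.9837
    x: enter (4,3) at t=4.7600
    y: enter (4,2) at t=5.1384
    y: enter (4,1) at t=6.2931
    x: enter (3,1) at t=6.7600
    y: enter (3,0) at t=7.4478 ← occupied
  → r_1 = 7.4478
beam 2: φ=-45°, α=285°
  dir = (cos 285°, sin 285°) = (0.2588, -0.9659); from cell (7,7)
  next x-line at t=2.3955, next y-line at t=0.4659; Δt_x=3.8637, Δt_y=1.0353
    y: enter (7,6) at t=0.4659
    y: enter (7,5) at t=1.5012
    x: enter (8,5) at t=2.3955
    y: enter (8,4) at t=2.5364
    y: enter (8,3) at t=3.5717
    y: enter (8,2) at t=4.6070
    y: enter (8,1) at t=5.6423
    x: enter (9,1) at t=6.2592 ← occupied
  → r_2 = 6.2592
beam 3: φ=0°, α=330°
  dir = (cos 330°, sin 330°) = (0.8660, -0.5000); from cell (7,7)
  next x-line at t=0.7159, next y-line at t=0.9000; Δt_x=1.1547, Δt_y=2.0000
    x: enter (8,7) at t=0.7159
    y: enter (8,6) at t=0.9000
    x: enter (9,6) at t=1.8706 ← occupied
  → r_3 = 1.8706
beam 4: φ=45°, α=15°
  dir = (cos 15°, sin 15°) = (0.9659, 0.2588); from cell (7,7)
  next x-line at t=0.6419, next y-line at t=2.1250; Δt_x=1.0353, Δt_y=3.8637
    x: enter (8,7) at t=0.6419
    x: enter (9,7) at t=1.6771 ← occupied
  → r_4 = 1.6771
beam 5: φ=90°, α=60°
  dir = (cos 60°, sin 60°) = (0.5000, 0.8660); from cell (7,7)
  next x-line at t=1.2400, next y-line at t=0.6351; Δt_x=2.0000, Δt_y=1.1547
    y: enter (7,8) at t=0.6351
    x: enter (8,8) at t=1.2400
    y: enter (8,9) at t=1.7898 ← occupied
  → r_5 = 1.7898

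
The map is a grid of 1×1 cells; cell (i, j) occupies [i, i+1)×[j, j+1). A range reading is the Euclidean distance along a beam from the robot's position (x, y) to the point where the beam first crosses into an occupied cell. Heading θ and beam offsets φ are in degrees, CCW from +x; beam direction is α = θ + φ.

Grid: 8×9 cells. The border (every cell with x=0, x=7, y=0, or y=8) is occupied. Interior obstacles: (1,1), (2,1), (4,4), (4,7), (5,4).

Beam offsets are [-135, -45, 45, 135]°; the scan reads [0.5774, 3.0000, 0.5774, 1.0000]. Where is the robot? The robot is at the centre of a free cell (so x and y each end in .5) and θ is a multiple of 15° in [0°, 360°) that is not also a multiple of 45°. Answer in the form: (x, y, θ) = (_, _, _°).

(x, y, θ) = (6.5, 4.5, 165°)

Candidates: 37 free-cell centres × 16 headings = 592 poses. Raycast each; keep the one whose scan matches to 4 dp.
  (4.5, 6.5, 330°): beam 1 = 3.6235 ≠ 0.5774 ✗
  (1.5, 7.5, 75°): beam 1 = 7.5056 ≠ 0.5774 ✗
  (4.5, 1.5, 345°): beam 1 = 1.0000 ≠ 0.5774 ✗
  (6.5, 1.5, 60°): beam 1 = 0.5176 ≠ 0.5774 ✗
  …
  (6.5, 4.5, 165°): r_1=0.5774, r_2=3.0000, r_3=0.5774, r_4=1.0000 — all match ✓
No second candidate reproduces the full scan.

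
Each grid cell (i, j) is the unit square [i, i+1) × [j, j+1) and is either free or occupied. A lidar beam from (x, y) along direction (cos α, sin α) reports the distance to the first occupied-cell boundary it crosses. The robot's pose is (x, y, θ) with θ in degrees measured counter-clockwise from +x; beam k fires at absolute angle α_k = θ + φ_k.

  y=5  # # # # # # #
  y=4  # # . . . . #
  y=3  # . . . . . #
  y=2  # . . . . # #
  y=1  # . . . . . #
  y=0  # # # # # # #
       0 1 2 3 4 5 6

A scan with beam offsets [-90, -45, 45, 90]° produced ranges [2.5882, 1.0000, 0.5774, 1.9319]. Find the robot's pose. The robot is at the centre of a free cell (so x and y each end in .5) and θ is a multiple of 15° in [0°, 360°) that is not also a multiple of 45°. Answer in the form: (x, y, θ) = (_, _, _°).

(x, y, θ) = (3.5, 1.5, 255°)

Candidates: 18 free-cell centres × 16 headings = 288 poses. Raycast each; keep the one whose scan matches to 4 dp.
  (4.5, 1.5, 165°): beam 1 = 3.6235 ≠ 2.5882 ✗
  (4.5, 1.5, 15°): beam 1 = 0.5176 ≠ 2.5882 ✗
  (2.5, 2.5, 330°): beam 1 = 1.7321 ≠ 2.5882 ✗
  (1.5, 3.5, 75°): beam 1 = 3.6235 ≠ 2.5882 ✗
  (2.5, 1.5, 330°): beam 1 = 0.5774 ≠ 2.5882 ✗
  …
  (3.5, 1.5, 255°): r_1=2.5882, r_2=1.0000, r_3=0.5774, r_4=1.9319 — all match ✓
Unique over the lattice → pose = (3.5, 1.5, 255°).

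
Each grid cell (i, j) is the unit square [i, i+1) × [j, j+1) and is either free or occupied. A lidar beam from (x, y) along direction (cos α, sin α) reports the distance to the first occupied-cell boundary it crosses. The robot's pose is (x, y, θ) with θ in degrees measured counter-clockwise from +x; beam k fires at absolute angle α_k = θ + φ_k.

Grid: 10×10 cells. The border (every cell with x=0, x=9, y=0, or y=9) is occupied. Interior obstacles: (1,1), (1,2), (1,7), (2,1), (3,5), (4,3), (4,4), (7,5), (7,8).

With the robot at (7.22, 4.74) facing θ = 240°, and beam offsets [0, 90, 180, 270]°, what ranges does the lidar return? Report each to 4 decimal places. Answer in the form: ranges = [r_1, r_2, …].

ranges = [4.3186, 2.0554, 0.3002, 6.0275]

beam 1: φ=0°, α=240°
  dir = (cos 240°, sin 240°) = (-0.5000, -0.8660); from cell (7,4)
  next x-line at t=0.4400, next y-line at t=0.8545; Δt_x=2.0000, Δt_y=1.1547
    x: enter (6,4) at t=0.4400
    y: enter (6,3) at t=0.8545
    y: enter (6,2) at t=2.0092
    x: enter (5,2) at t=2.4400
    y: enter (5,1) at t=3.1639
    y: enter (5,0) at t=4.3186 ← occupied
  → r_1 = 4.3186
beam 2: φ=90°, α=330°
  dir = (cos 330°, sin 330°) = (0.8660, -0.5000); from cell (7,4)
  next x-line at t=0.9007, next y-line at t=1.4800; Δt_x=1.1547, Δt_y=2.0000
    x: enter (8,4) at t=0.9007
    y: enter (8,3) at t=1.4800
    x: enter (9,3) at t=2.0554 ← occupied
  → r_2 = 2.0554
beam 3: φ=180°, α=60°
  dir = (cos 60°, sin 60°) = (0.5000, 0.8660); from cell (7,4)
  next x-line at t=1.5600, next y-line at t=0.3002; Δt_x=2.0000, Δt_y=1.1547
    y: enter (7,5) at t=0.3002 ← occupied
  → r_3 = 0.3002
beam 4: φ=270°, α=150°
  dir = (cos 150°, sin 150°) = (-0.8660, 0.5000); from cell (7,4)
  next x-line at t=0.2540, next y-line at t=0.5200; Δt_x=1.1547, Δt_y=2.0000
    x: enter (6,4) at t=0.2540
    y: enter (6,5) at t=0.5200
    x: enter (5,5) at t=1.4087
    y: enter (5,6) at t=2.5200
    x: enter (4,6) at t=2.5634
    x: enter (3,6) at t=3.7181
    y: enter (3,7) at t=4.5200
    x: enter (2,7) at t=4.8728
    x: enter (1,7) at t=6.0275 ← occupied
  → r_4 = 6.0275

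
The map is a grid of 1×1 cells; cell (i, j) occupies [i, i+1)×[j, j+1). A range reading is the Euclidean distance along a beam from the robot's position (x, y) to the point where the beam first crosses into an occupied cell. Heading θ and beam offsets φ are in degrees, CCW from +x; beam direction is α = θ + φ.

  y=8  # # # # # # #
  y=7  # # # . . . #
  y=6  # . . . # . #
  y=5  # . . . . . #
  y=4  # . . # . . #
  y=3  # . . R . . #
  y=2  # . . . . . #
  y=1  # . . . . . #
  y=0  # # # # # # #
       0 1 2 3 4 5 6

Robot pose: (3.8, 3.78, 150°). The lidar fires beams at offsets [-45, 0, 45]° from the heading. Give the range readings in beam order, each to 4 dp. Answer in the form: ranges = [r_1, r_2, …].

beam 1: φ=-45°, α=105°
  direction (-0.2588, 0.9659); cell (3,3); t to first gridline: x 3.0910, y 0.2278 (then +3.8637 / +1.0353)
    (3,4) via y @ 0.2278  # hit
  → r_1 = 0.2278
beam 2: φ=0°, α=150°
  direction (-0.8660, 0.5000); cell (3,3); t to first gridline: x 0.9238, y 0.4400 (then +1.1547 / +2.0000)
    (3,4) via y @ 0.4400  # hit
  → r_2 = 0.4400
beam 3: φ=45°, α=195°
  direction (-0.9659, -0.2588); cell (3,3); t to first gridline: x 0.8282, y 3.0137 (then +1.0353 / +3.8637)
    (2,3) via x @ 0.8282
    (1,3) via x @ 1.8635
    (0,3) via x @ 2.8988  # hit
  → r_3 = 2.8988

ranges = [0.2278, 0.4400, 2.8988]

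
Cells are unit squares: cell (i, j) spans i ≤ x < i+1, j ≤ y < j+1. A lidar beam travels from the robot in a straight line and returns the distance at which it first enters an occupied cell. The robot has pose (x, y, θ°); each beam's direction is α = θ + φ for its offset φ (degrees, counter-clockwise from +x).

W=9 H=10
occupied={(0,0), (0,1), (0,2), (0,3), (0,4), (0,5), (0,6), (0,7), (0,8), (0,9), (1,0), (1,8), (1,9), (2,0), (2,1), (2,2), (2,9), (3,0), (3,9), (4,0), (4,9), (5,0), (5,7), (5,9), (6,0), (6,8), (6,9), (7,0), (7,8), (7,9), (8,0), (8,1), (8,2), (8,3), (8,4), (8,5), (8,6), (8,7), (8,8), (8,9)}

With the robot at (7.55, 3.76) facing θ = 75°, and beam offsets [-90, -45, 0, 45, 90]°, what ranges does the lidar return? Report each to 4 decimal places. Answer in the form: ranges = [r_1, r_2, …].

beam 1: φ=-90°, α=345°
  dir = (cos 345°, sin 345°) = (0.9659, -0.2588); from cell (7,3)
  next x-line at t=0.4659, next y-line at t=2.9364; Δt_x=1.0353, Δt_y=3.8637
    x: enter (8,3) at t=0.4659 ← occupied
  → r_1 = 0.4659
beam 2: φ=-45°, α=30°
  dir = (cos 30°, sin 30°) = (0.8660, 0.5000); from cell (7,3)
  next x-line at t=0.5196, next y-line at t=0.4800; Δt_x=1.1547, Δt_y=2.0000
    y: enter (7,4) at t=0.4800
    x: enter (8,4) at t=0.5196 ← occupied
  → r_2 = 0.5196
beam 3: φ=0°, α=75°
  dir = (cos 75°, sin 75°) = (0.2588, 0.9659); from cell (7,3)
  next x-line at t=1.7387, next y-line at t=0.2485; Δt_x=3.8637, Δt_y=1.0353
    y: enter (7,4) at t=0.2485
    y: enter (7,5) at t=1.2837
    x: enter (8,5) at t=1.7387 ← occupied
  → r_3 = 1.7387
beam 4: φ=45°, α=120°
  dir = (cos 120°, sin 120°) = (-0.5000, 0.8660); from cell (7,3)
  next x-line at t=1.1000, next y-line at t=0.2771; Δt_x=2.0000, Δt_y=1.1547
    y: enter (7,4) at t=0.2771
    x: enter (6,4) at t=1.1000
    y: enter (6,5) at t=1.4318
    y: enter (6,6) at t=2.5865
    x: enter (5,6) at t=3.1000
    y: enter (5,7) at t=3.7412 ← occupied
  → r_4 = 3.7412
beam 5: φ=90°, α=165°
  dir = (cos 165°, sin 165°) = (-0.9659, 0.2588); from cell (7,3)
  next x-line at t=0.5694, next y-line at t=0.9273; Δt_x=1.0353, Δt_y=3.8637
    x: enter (6,3) at t=0.5694
    y: enter (6,4) at t=0.9273
    x: enter (5,4) at t=1.6047
    x: enter (4,4) at t=2.6400
    x: enter (3,4) at t=3.6752
    x: enter (2,4) at t=4.7105
    y: enter (2,5) at t=4.7910
    x: enter (1,5) at t=5.7458
    x: enter (0,5) at t=6.7811 ← occupied
  → r_5 = 6.7811

ranges = [0.4659, 0.5196, 1.7387, 3.7412, 6.7811]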